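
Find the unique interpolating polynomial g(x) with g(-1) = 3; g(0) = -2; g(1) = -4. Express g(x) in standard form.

g(x) = (3/2)x^2 - (7/2)x - 2

Newton's divided differences:
g[-1,0] = (-2 - 3) / (0 - (-1)) = -5
g[0,1] = (-4 - (-2)) / (1 - 0) = -2
g[-1,0,1] = (-2 - (-5)) / (1 - (-1)) = 3/2
g(x) = 3 + (-5)·(x + 1) + (3/2)·(x + 1)x
Expanding: g(x) = (3/2)x^2 - (7/2)x - 2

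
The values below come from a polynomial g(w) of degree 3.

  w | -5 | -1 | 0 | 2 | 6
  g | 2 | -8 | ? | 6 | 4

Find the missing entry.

The 4 known values determine g uniquely (degree ≤ 3).
Evaluate each Lagrange basis at w = 0:
L_0(0) = (1)·(-2)·(-6)/[(-4)·(-7)·(-11)] = -3/77
L_1(0) = (5)·(-2)·(-6)/[(4)·(-3)·(-7)] = 5/7
L_2(0) = (5)·(1)·(-6)/[(7)·(3)·(-4)] = 5/14
L_3(0) = (5)·(1)·(-2)/[(11)·(7)·(4)] = -5/154
Sum: 2·(-3/77) + (-8)·(5/7) + 6·(5/14) + 4·(-5/154) = -291/77

-291/77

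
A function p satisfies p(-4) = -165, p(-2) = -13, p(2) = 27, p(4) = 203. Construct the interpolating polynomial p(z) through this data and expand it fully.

Newton's divided differences:
p[-4,-2] = (-13 - (-165)) / (-2 - (-4)) = 76
p[-2,2] = (27 - (-13)) / (2 - (-2)) = 10
p[2,4] = (203 - 27) / (4 - 2) = 88
p[-4,-2,2] = (10 - 76) / (2 - (-4)) = -11
p[-2,2,4] = (88 - 10) / (4 - (-2)) = 13
p[-4,-2,2,4] = (13 - (-11)) / (4 - (-4)) = 3
p(z) = -165 + 76·(z + 4) + (-11)·(z + 4)(z + 2) + 3·(z + 4)(z + 2)(z - 2)
Expanding: p(z) = 3z^3 + z^2 - 2z + 3

p(z) = 3z^3 + z^2 - 2z + 3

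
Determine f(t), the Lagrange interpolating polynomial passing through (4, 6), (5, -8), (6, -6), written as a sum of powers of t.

f(t) = 8t^2 - 86t + 222

Build the Lagrange basis polynomials:
L_0(t) = (t - 5)(t - 6) / [2] = (1/2)t^2 - (11/2)t + 15
L_1(t) = (t - 4)(t - 6) / [-1] = -t^2 + 10t - 24
L_2(t) = (t - 4)(t - 5) / [2] = (1/2)t^2 - (9/2)t + 10
f(t) = 6·L_0 + (-8)·L_1 + (-6)·L_2
  6·L_0(t) = 3t^2 - 33t + 90
  (-8)·L_1(t) = 8t^2 - 80t + 192
  (-6)·L_2(t) = -3t^2 + 27t - 60
Adding term by term: 8t^2 - 86t + 222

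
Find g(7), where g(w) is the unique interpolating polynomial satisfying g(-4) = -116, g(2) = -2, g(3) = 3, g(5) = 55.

203

Using Newton's divided-difference form:
g[-4,2] = (-2 - (-116)) / (2 - (-4)) = 19
g[2,3] = (3 - (-2)) / (3 - 2) = 5
g[3,5] = (55 - 3) / (5 - 3) = 26
g[-4,2,3] = (5 - 19) / (3 - (-4)) = -2
g[2,3,5] = (26 - 5) / (5 - 2) = 7
g[-4,2,3,5] = (7 - (-2)) / (5 - (-4)) = 1
g(7) = -116 + 19·(11) + (-2)·(11)·(5) + 1·(11)·(5)·(4) = 203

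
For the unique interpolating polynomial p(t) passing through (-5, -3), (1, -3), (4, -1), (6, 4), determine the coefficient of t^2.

2/27

Build the Lagrange basis polynomials:
L_0(t) = (t - 1)(t - 4)(t - 6) / [-594] = -(1/594)t^3 + (1/54)t^2 - (17/297)t + 4/99
L_1(t) = (t + 5)(t - 4)(t - 6) / [90] = (1/90)t^3 - (1/18)t^2 - (13/45)t + 4/3
L_2(t) = (t + 5)(t - 1)(t - 6) / [-54] = -(1/54)t^3 + (1/27)t^2 + (29/54)t - 5/9
L_3(t) = (t + 5)(t - 1)(t - 4) / [110] = (1/110)t^3 - (21/110)t + 2/11
p(t) = (-3)·L_0 + (-3)·L_1 + (-1)·L_2 + 4·L_3
Only the coefficient of t^2 is needed; take it from each L_i and combine:
(-3)·(1/54) + (-3)·(-1/18) + (-1)·(1/27) + 4·(0) = 2/27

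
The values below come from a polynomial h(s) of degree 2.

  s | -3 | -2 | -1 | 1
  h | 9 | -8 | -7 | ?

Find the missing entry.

The 3 known values determine h uniquely (degree ≤ 2).
L_0(1) = (3)·(2)/[(-1)·(-2)] = 3
L_1(1) = (4)·(2)/[(1)·(-1)] = -8
L_2(1) = (4)·(3)/[(2)·(1)] = 6
Sum: 9·(3) + (-8)·(-8) + (-7)·(6) = 49

49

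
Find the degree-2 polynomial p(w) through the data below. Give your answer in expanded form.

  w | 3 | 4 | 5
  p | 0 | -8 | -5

L_0(w) = (w - 4)(w - 5) / [2] = (1/2)w^2 - (9/2)w + 10
L_1(w) = (w - 3)(w - 5) / [-1] = -w^2 + 8w - 15
L_2(w) = (w - 3)(w - 4) / [2] = (1/2)w^2 - (7/2)w + 6
p(w) = 0·L_0 + (-8)·L_1 + (-5)·L_2
  0·L_0(w) = 0
  (-8)·L_1(w) = 8w^2 - 64w + 120
  (-5)·L_2(w) = -(5/2)w^2 + (35/2)w - 30
Adding term by term: (11/2)w^2 - (93/2)w + 90

p(w) = (11/2)w^2 - (93/2)w + 90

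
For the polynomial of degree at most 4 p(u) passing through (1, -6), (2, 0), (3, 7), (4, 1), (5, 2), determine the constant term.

37

Build the Lagrange basis polynomials:
L_0(u) = (u - 2)(u - 3)(u - 4)(u - 5) / [24] = (1/24)u^4 - (7/12)u^3 + (71/24)u^2 - (77/12)u + 5
L_1(u) = (u - 1)(u - 3)(u - 4)(u - 5) / [-6] = -(1/6)u^4 + (13/6)u^3 - (59/6)u^2 + (107/6)u - 10
L_2(u) = (u - 1)(u - 2)(u - 4)(u - 5) / [4] = (1/4)u^4 - 3u^3 + (49/4)u^2 - (39/2)u + 10
L_3(u) = (u - 1)(u - 2)(u - 3)(u - 5) / [-6] = -(1/6)u^4 + (11/6)u^3 - (41/6)u^2 + (61/6)u - 5
L_4(u) = (u - 1)(u - 2)(u - 3)(u - 4) / [24] = (1/24)u^4 - (5/12)u^3 + (35/24)u^2 - (25/12)u + 1
p(u) = (-6)·L_0 + 0·L_1 + 7·L_2 + 1·L_3 + 2·L_4
Only the constant term is needed; take it from each L_i and combine:
(-6)·(5) + 0·(-10) + 7·(10) + 1·(-5) + 2·(1) = 37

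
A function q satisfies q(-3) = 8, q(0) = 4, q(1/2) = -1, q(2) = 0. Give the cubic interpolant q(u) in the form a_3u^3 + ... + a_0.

Build the Lagrange basis polynomials:
L_0(u) = u(u - 1/2)(u - 2) / [-105/2] = -(2/105)u^3 + (1/21)u^2 - (2/105)u
L_1(u) = (u + 3)(u - 1/2)(u - 2) / [3] = (1/3)u^3 + (1/6)u^2 - (13/6)u + 1
L_2(u) = (u + 3)u(u - 2) / [-21/8] = -(8/21)u^3 - (8/21)u^2 + (16/7)u
L_3(u) = (u + 3)u(u - 1/2) / [15] = (1/15)u^3 + (1/6)u^2 - (1/10)u
q(u) = 8·L_0 + 4·L_1 + (-1)·L_2 + 0·L_3
  8·L_0(u) = -(16/105)u^3 + (8/21)u^2 - (16/105)u
  4·L_1(u) = (4/3)u^3 + (2/3)u^2 - (26/3)u + 4
  (-1)·L_2(u) = (8/21)u^3 + (8/21)u^2 - (16/7)u
  0·L_3(u) = 0
Adding term by term: (164/105)u^3 + (10/7)u^2 - (1166/105)u + 4

q(u) = (164/105)u^3 + (10/7)u^2 - (1166/105)u + 4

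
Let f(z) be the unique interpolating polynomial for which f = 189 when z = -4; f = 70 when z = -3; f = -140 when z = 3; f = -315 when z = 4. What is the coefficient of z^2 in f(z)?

Build the Lagrange basis polynomials:
L_0(z) = (z + 3)(z - 3)(z - 4) / [-56] = -(1/56)z^3 + (1/14)z^2 + (9/56)z - 9/14
L_1(z) = (z + 4)(z - 3)(z - 4) / [42] = (1/42)z^3 - (1/14)z^2 - (8/21)z + 8/7
L_2(z) = (z + 4)(z + 3)(z - 4) / [-42] = -(1/42)z^3 - (1/14)z^2 + (8/21)z + 8/7
L_3(z) = (z + 4)(z + 3)(z - 3) / [56] = (1/56)z^3 + (1/14)z^2 - (9/56)z - 9/14
f(z) = 189·L_0 + 70·L_1 + (-140)·L_2 + (-315)·L_3
Only the coefficient of z^2 is needed; take it from each L_i and combine:
189·(1/14) + 70·(-1/14) + (-140)·(-1/14) + (-315)·(1/14) = -4

-4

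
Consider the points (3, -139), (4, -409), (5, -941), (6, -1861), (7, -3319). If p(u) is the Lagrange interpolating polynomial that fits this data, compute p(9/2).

L_0(9/2) = (1/2)·(-1/2)·(-3/2)·(-5/2)/[(-1)·(-2)·(-3)·(-4)] = -5/128
L_1(9/2) = (3/2)·(-1/2)·(-3/2)·(-5/2)/[(1)·(-1)·(-2)·(-3)] = 15/32
L_2(9/2) = (3/2)·(1/2)·(-3/2)·(-5/2)/[(2)·(1)·(-1)·(-2)] = 45/64
L_3(9/2) = (3/2)·(1/2)·(-1/2)·(-5/2)/[(3)·(2)·(1)·(-1)] = -5/32
L_4(9/2) = (3/2)·(1/2)·(-1/2)·(-3/2)/[(4)·(3)·(2)·(1)] = 3/128
Sum: (-139)·(-5/128) + (-409)·(15/32) + (-941)·(45/64) + (-1861)·(-5/32) + (-3319)·(3/128) = -10159/16

-10159/16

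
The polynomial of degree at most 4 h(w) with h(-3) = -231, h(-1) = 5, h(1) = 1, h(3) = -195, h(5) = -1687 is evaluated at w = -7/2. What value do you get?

Evaluate each Lagrange basis at w = -7/2:
L_0(-7/2) = (-5/2)·(-9/2)·(-13/2)·(-17/2)/[(-2)·(-4)·(-6)·(-8)] = 3315/2048
L_1(-7/2) = (-1/2)·(-9/2)·(-13/2)·(-17/2)/[(2)·(-2)·(-4)·(-6)] = -663/512
L_2(-7/2) = (-1/2)·(-5/2)·(-13/2)·(-17/2)/[(4)·(2)·(-2)·(-4)] = 1105/1024
L_3(-7/2) = (-1/2)·(-5/2)·(-9/2)·(-17/2)/[(6)·(4)·(2)·(-2)] = -255/512
L_4(-7/2) = (-1/2)·(-5/2)·(-9/2)·(-13/2)/[(8)·(6)·(4)·(2)] = 195/2048
Sum: (-231)·(3315/2048) + 5·(-663/512) + 1·(1105/1024) + (-195)·(-255/512) + (-1687)·(195/2048) = -7085/16

-7085/16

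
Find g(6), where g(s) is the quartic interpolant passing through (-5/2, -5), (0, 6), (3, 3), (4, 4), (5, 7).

42849/3575

Evaluate each Lagrange basis at s = 6:
L_0(6) = (6)·(3)·(2)·(1)/[(-5/2)·(-11/2)·(-13/2)·(-15/2)] = 192/3575
L_1(6) = (17/2)·(3)·(2)·(1)/[(5/2)·(-3)·(-4)·(-5)] = -17/50
L_2(6) = (17/2)·(6)·(2)·(1)/[(11/2)·(3)·(-1)·(-2)] = 34/11
L_3(6) = (17/2)·(6)·(3)·(1)/[(13/2)·(4)·(1)·(-1)] = -153/26
L_4(6) = (17/2)·(6)·(3)·(2)/[(15/2)·(5)·(2)·(1)] = 102/25
Sum: (-5)·(192/3575) + 6·(-17/50) + 3·(34/11) + 4·(-153/26) + 7·(102/25) = 42849/3575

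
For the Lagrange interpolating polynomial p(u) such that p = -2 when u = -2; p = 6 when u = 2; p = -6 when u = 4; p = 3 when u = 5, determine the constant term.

L_0(u) = (u - 2)(u - 4)(u - 5) / [-168] = -(1/168)u^3 + (11/168)u^2 - (19/84)u + 5/21
L_1(u) = (u + 2)(u - 4)(u - 5) / [24] = (1/24)u^3 - (7/24)u^2 + (1/12)u + 5/3
L_2(u) = (u + 2)(u - 2)(u - 5) / [-12] = -(1/12)u^3 + (5/12)u^2 + (1/3)u - 5/3
L_3(u) = (u + 2)(u - 2)(u - 4) / [21] = (1/21)u^3 - (4/21)u^2 - (4/21)u + 16/21
p(u) = (-2)·L_0 + 6·L_1 + (-6)·L_2 + 3·L_3
Only the constant term is needed; take it from each L_i and combine:
(-2)·(5/21) + 6·(5/3) + (-6)·(-5/3) + 3·(16/21) = 458/21

458/21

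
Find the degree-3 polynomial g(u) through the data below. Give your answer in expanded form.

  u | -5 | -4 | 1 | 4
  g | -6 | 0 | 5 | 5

g(u) = (17/216)u^3 - (11/54)u^2 - (137/216)u + 311/54

Build the Lagrange basis polynomials:
L_0(u) = (u + 4)(u - 1)(u - 4) / [-54] = -(1/54)u^3 + (1/54)u^2 + (8/27)u - 8/27
L_1(u) = (u + 5)(u - 1)(u - 4) / [40] = (1/40)u^3 - (21/40)u + 1/2
L_2(u) = (u + 5)(u + 4)(u - 4) / [-90] = -(1/90)u^3 - (1/18)u^2 + (8/45)u + 8/9
L_3(u) = (u + 5)(u + 4)(u - 1) / [216] = (1/216)u^3 + (1/27)u^2 + (11/216)u - 5/54
g(u) = (-6)·L_0 + 0·L_1 + 5·L_2 + 5·L_3
  (-6)·L_0(u) = (1/9)u^3 - (1/9)u^2 - (16/9)u + 16/9
  0·L_1(u) = 0
  5·L_2(u) = -(1/18)u^3 - (5/18)u^2 + (8/9)u + 40/9
  5·L_3(u) = (5/216)u^3 + (5/27)u^2 + (55/216)u - 25/54
Adding term by term: (17/216)u^3 - (11/54)u^2 - (137/216)u + 311/54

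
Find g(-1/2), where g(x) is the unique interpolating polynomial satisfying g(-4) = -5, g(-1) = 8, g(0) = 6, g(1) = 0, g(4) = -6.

Evaluate each Lagrange basis at x = -1/2:
L_0(-1/2) = (1/2)·(-1/2)·(-3/2)·(-9/2)/[(-3)·(-4)·(-5)·(-8)] = -9/2560
L_1(-1/2) = (7/2)·(-1/2)·(-3/2)·(-9/2)/[(3)·(-1)·(-2)·(-5)] = 63/160
L_2(-1/2) = (7/2)·(1/2)·(-3/2)·(-9/2)/[(4)·(1)·(-1)·(-4)] = 189/256
L_3(-1/2) = (7/2)·(1/2)·(-1/2)·(-9/2)/[(5)·(2)·(1)·(-3)] = -21/160
L_4(-1/2) = (7/2)·(1/2)·(-1/2)·(-3/2)/[(8)·(5)·(4)·(3)] = 7/2560
Sum: (-5)·(-9/2560) + 8·(63/160) + 6·(189/256) + 0 + (-6)·(7/2560) = 19407/2560

19407/2560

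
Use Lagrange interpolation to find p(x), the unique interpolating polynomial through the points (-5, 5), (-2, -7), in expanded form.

Build the Lagrange basis polynomials:
L_0(x) = (x + 2) / [-3] = -(1/3)x - 2/3
L_1(x) = (x + 5) / [3] = (1/3)x + 5/3
p(x) = 5·L_0 + (-7)·L_1
  5·L_0(x) = -(5/3)x - 10/3
  (-7)·L_1(x) = -(7/3)x - 35/3
Adding term by term: -4x - 15

p(x) = -4x - 15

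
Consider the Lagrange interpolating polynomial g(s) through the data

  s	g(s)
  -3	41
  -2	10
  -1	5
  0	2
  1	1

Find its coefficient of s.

-4

L_0(s) = (s + 2)(s + 1)s(s - 1) / [24] = (1/24)s^4 + (1/12)s^3 - (1/24)s^2 - (1/12)s
L_1(s) = (s + 3)(s + 1)s(s - 1) / [-6] = -(1/6)s^4 - (1/2)s^3 + (1/6)s^2 + (1/2)s
L_2(s) = (s + 3)(s + 2)s(s - 1) / [4] = (1/4)s^4 + s^3 + (1/4)s^2 - (3/2)s
L_3(s) = (s + 3)(s + 2)(s + 1)(s - 1) / [-6] = -(1/6)s^4 - (5/6)s^3 - (5/6)s^2 + (5/6)s + 1
L_4(s) = (s + 3)(s + 2)(s + 1)s / [24] = (1/24)s^4 + (1/4)s^3 + (11/24)s^2 + (1/4)s
g(s) = 41·L_0 + 10·L_1 + 5·L_2 + 2·L_3 + 1·L_4
Only the coefficient of s is needed; take it from each L_i and combine:
41·(-1/12) + 10·(1/2) + 5·(-3/2) + 2·(5/6) + 1·(1/4) = -4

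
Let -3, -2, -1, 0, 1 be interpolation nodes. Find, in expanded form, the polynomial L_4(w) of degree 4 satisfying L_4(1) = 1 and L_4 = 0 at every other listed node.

L_4(w) = (1/24)w^4 + (1/4)w^3 + (11/24)w^2 + (1/4)w

L_4(w) = (w + 3)(w + 2)(w + 1)w / [(4)·(3)·(2)·(1)]
       = (w^4 + 6w^3 + 11w^2 + 6w) / (24)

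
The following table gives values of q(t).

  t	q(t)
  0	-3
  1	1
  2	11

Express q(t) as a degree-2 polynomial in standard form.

Build the Lagrange basis polynomials:
L_0(t) = (t - 1)(t - 2) / [2] = (1/2)t^2 - (3/2)t + 1
L_1(t) = t(t - 2) / [-1] = -t^2 + 2t
L_2(t) = t(t - 1) / [2] = (1/2)t^2 - (1/2)t
q(t) = (-3)·L_0 + 1·L_1 + 11·L_2
  (-3)·L_0(t) = -(3/2)t^2 + (9/2)t - 3
  1·L_1(t) = -t^2 + 2t
  11·L_2(t) = (11/2)t^2 - (11/2)t
Adding term by term: 3t^2 + t - 3

q(t) = 3t^2 + t - 3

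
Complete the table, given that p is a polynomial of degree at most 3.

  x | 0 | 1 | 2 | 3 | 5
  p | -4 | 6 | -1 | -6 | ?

66

The 4 known values determine p uniquely (degree ≤ 3).
Evaluate each Lagrange basis at x = 5:
L_0(5) = (4)·(3)·(2)/[(-1)·(-2)·(-3)] = -4
L_1(5) = (5)·(3)·(2)/[(1)·(-1)·(-2)] = 15
L_2(5) = (5)·(4)·(2)/[(2)·(1)·(-1)] = -20
L_3(5) = (5)·(4)·(3)/[(3)·(2)·(1)] = 10
Sum: (-4)·(-4) + 6·(15) + (-1)·(-20) + (-6)·(10) = 66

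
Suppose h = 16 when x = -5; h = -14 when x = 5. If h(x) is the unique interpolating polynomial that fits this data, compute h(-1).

L_0(-1) = (-6)/[(-10)] = 3/5
L_1(-1) = (4)/[(10)] = 2/5
Sum: 16·(3/5) + (-14)·(2/5) = 4

4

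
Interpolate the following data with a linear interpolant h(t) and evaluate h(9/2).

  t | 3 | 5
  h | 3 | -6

L_0(9/2) = (-1/2)/[(-2)] = 1/4
L_1(9/2) = (3/2)/[(2)] = 3/4
Sum: 3·(1/4) + (-6)·(3/4) = -15/4

-15/4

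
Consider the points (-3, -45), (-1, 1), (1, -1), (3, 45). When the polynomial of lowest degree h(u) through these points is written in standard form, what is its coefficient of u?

L_0(u) = (u + 1)(u - 1)(u - 3) / [-48] = -(1/48)u^3 + (1/16)u^2 + (1/48)u - 1/16
L_1(u) = (u + 3)(u - 1)(u - 3) / [16] = (1/16)u^3 - (1/16)u^2 - (9/16)u + 9/16
L_2(u) = (u + 3)(u + 1)(u - 3) / [-16] = -(1/16)u^3 - (1/16)u^2 + (9/16)u + 9/16
L_3(u) = (u + 3)(u + 1)(u - 1) / [48] = (1/48)u^3 + (1/16)u^2 - (1/48)u - 1/16
h(u) = (-45)·L_0 + 1·L_1 + (-1)·L_2 + 45·L_3
Only the coefficient of u is needed; take it from each L_i and combine:
(-45)·(1/48) + 1·(-9/16) + (-1)·(9/16) + 45·(-1/48) = -3

-3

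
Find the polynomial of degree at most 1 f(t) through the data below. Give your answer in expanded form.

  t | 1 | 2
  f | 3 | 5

Build the Lagrange basis polynomials:
L_0(t) = (t - 2) / [-1] = -t + 2
L_1(t) = (t - 1) / [1] = t - 1
f(t) = 3·L_0 + 5·L_1
  3·L_0(t) = -3t + 6
  5·L_1(t) = 5t - 5
Adding term by term: 2t + 1

f(t) = 2t + 1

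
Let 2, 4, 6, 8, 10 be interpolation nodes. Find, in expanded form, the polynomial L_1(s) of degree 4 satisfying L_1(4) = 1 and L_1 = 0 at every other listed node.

L_1(s) = -(1/96)s^4 + (13/48)s^3 - (59/24)s^2 + (107/12)s - 10

L_1(s) = (s - 2)(s - 6)(s - 8)(s - 10) / [(2)·(-2)·(-4)·(-6)]
       = (s^4 - 26s^3 + 236s^2 - 856s + 960) / (-96)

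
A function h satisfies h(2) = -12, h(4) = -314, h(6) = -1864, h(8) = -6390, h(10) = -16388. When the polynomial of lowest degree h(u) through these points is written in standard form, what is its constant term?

L_0(u) = (u - 4)(u - 6)(u - 8)(u - 10) / [384] = (1/384)u^4 - (7/96)u^3 + (71/96)u^2 - (77/24)u + 5
L_1(u) = (u - 2)(u - 6)(u - 8)(u - 10) / [-96] = -(1/96)u^4 + (13/48)u^3 - (59/24)u^2 + (107/12)u - 10
L_2(u) = (u - 2)(u - 4)(u - 8)(u - 10) / [64] = (1/64)u^4 - (3/8)u^3 + (49/16)u^2 - (39/4)u + 10
L_3(u) = (u - 2)(u - 4)(u - 6)(u - 10) / [-96] = -(1/96)u^4 + (11/48)u^3 - (41/24)u^2 + (61/12)u - 5
L_4(u) = (u - 2)(u - 4)(u - 6)(u - 8) / [384] = (1/384)u^4 - (5/96)u^3 + (35/96)u^2 - (25/24)u + 1
h(u) = (-12)·L_0 + (-314)·L_1 + (-1864)·L_2 + (-6390)·L_3 + (-16388)·L_4
Only the constant term is needed; take it from each L_i and combine:
(-12)·(5) + (-314)·(-10) + (-1864)·(10) + (-6390)·(-5) + (-16388)·(1) = 2

2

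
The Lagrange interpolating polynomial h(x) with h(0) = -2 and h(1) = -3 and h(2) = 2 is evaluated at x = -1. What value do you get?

5

Evaluate each Lagrange basis at x = -1:
L_0(-1) = (-2)·(-3)/[(-1)·(-2)] = 3
L_1(-1) = (-1)·(-3)/[(1)·(-1)] = -3
L_2(-1) = (-1)·(-2)/[(2)·(1)] = 1
Sum: (-2)·(3) + (-3)·(-3) + 2·(1) = 5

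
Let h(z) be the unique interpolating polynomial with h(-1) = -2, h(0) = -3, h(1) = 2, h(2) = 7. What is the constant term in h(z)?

Build the Lagrange basis polynomials:
L_0(z) = z(z - 1)(z - 2) / [-6] = -(1/6)z^3 + (1/2)z^2 - (1/3)z
L_1(z) = (z + 1)(z - 1)(z - 2) / [2] = (1/2)z^3 - z^2 - (1/2)z + 1
L_2(z) = (z + 1)z(z - 2) / [-2] = -(1/2)z^3 + (1/2)z^2 + z
L_3(z) = (z + 1)z(z - 1) / [6] = (1/6)z^3 - (1/6)z
h(z) = (-2)·L_0 + (-3)·L_1 + 2·L_2 + 7·L_3
Only the constant term is needed; take it from each L_i and combine:
(-2)·(0) + (-3)·(1) + 2·(0) + 7·(0) = -3

-3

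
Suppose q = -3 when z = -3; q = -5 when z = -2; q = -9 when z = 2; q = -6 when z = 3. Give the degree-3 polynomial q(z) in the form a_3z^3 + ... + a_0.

q(z) = (1/10)z^3 + (1/2)z^2 - (7/5)z - 9

Newton's divided differences:
q[-3,-2] = (-5 - (-3)) / (-2 - (-3)) = -2
q[-2,2] = (-9 - (-5)) / (2 - (-2)) = -1
q[2,3] = (-6 - (-9)) / (3 - 2) = 3
q[-3,-2,2] = (-1 - (-2)) / (2 - (-3)) = 1/5
q[-2,2,3] = (3 - (-1)) / (3 - (-2)) = 4/5
q[-3,-2,2,3] = (4/5 - 1/5) / (3 - (-3)) = 1/10
q(z) = -3 + (-2)·(z + 3) + (1/5)·(z + 3)(z + 2) + (1/10)·(z + 3)(z + 2)(z - 2)
Expanding: q(z) = (1/10)z^3 + (1/2)z^2 - (7/5)z - 9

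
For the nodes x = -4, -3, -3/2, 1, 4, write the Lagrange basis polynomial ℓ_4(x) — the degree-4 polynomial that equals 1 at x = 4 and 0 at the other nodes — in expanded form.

ℓ_4(x) = (1/924)x^4 + (5/616)x^3 + (1/66)x^2 - (3/616)x - 3/154

ℓ_4(x) = (x + 4)(x + 3)(x + 3/2)(x - 1) / [(8)·(7)·(11/2)·(3)]
       = (x^4 + (15/2)x^3 + 14x^2 - (9/2)x - 18) / (924)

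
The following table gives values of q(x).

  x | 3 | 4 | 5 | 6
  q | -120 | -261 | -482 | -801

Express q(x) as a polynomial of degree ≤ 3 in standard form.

Newton's divided differences:
q[3,4] = (-261 - (-120)) / (4 - 3) = -141
q[4,5] = (-482 - (-261)) / (5 - 4) = -221
q[5,6] = (-801 - (-482)) / (6 - 5) = -319
q[3,4,5] = (-221 - (-141)) / (5 - 3) = -40
q[4,5,6] = (-319 - (-221)) / (6 - 4) = -49
q[3,4,5,6] = (-49 - (-40)) / (6 - 3) = -3
q(x) = -120 + (-141)·(x - 3) + (-40)·(x - 3)(x - 4) + (-3)·(x - 3)(x - 4)(x - 5)
Expanding: q(x) = -3x^3 - 4x^2 - 2x + 3

q(x) = -3x^3 - 4x^2 - 2x + 3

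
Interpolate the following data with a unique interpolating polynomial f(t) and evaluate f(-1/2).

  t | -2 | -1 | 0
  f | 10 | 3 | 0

Evaluate each Lagrange basis at t = -1/2:
L_0(-1/2) = (1/2)·(-1/2)/[(-1)·(-2)] = -1/8
L_1(-1/2) = (3/2)·(-1/2)/[(1)·(-1)] = 3/4
L_2(-1/2) = (3/2)·(1/2)/[(2)·(1)] = 3/8
Sum: 10·(-1/8) + 3·(3/4) + 0 = 1

1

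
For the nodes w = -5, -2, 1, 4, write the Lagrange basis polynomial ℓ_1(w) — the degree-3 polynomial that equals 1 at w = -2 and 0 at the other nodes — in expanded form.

ℓ_1(w) = (1/54)w^3 - (7/18)w + 10/27

ℓ_1(w) = (w + 5)(w - 1)(w - 4) / [(3)·(-3)·(-6)]
       = (w^3 - 21w + 20) / (54)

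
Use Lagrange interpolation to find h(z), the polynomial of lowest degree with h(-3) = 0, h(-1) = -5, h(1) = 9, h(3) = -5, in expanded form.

h(z) = -(47/48)z^3 - (9/16)z^2 + (383/48)z + 41/16

L_0(z) = (z + 1)(z - 1)(z - 3) / [-48] = -(1/48)z^3 + (1/16)z^2 + (1/48)z - 1/16
L_1(z) = (z + 3)(z - 1)(z - 3) / [16] = (1/16)z^3 - (1/16)z^2 - (9/16)z + 9/16
L_2(z) = (z + 3)(z + 1)(z - 3) / [-16] = -(1/16)z^3 - (1/16)z^2 + (9/16)z + 9/16
L_3(z) = (z + 3)(z + 1)(z - 1) / [48] = (1/48)z^3 + (1/16)z^2 - (1/48)z - 1/16
h(z) = 0·L_0 + (-5)·L_1 + 9·L_2 + (-5)·L_3
  0·L_0(z) = 0
  (-5)·L_1(z) = -(5/16)z^3 + (5/16)z^2 + (45/16)z - 45/16
  9·L_2(z) = -(9/16)z^3 - (9/16)z^2 + (81/16)z + 81/16
  (-5)·L_3(z) = -(5/48)z^3 - (5/16)z^2 + (5/48)z + 5/16
Adding term by term: -(47/48)z^3 - (9/16)z^2 + (383/48)z + 41/16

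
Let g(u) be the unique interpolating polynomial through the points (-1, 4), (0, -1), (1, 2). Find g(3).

32

Evaluate each Lagrange basis at u = 3:
L_0(3) = (3)·(2)/[(-1)·(-2)] = 3
L_1(3) = (4)·(2)/[(1)·(-1)] = -8
L_2(3) = (4)·(3)/[(2)·(1)] = 6
Sum: 4·(3) + (-1)·(-8) + 2·(6) = 32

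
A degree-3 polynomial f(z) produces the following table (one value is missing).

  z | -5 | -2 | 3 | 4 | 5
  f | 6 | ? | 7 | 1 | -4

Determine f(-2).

653/24

The 4 known values determine f uniquely (degree ≤ 3).
Evaluate each Lagrange basis at z = -2:
L_0(-2) = (-5)·(-6)·(-7)/[(-8)·(-9)·(-10)] = 7/24
L_1(-2) = (3)·(-6)·(-7)/[(8)·(-1)·(-2)] = 63/8
L_2(-2) = (3)·(-5)·(-7)/[(9)·(1)·(-1)] = -35/3
L_3(-2) = (3)·(-5)·(-6)/[(10)·(2)·(1)] = 9/2
Sum: 6·(7/24) + 7·(63/8) + 1·(-35/3) + (-4)·(9/2) = 653/24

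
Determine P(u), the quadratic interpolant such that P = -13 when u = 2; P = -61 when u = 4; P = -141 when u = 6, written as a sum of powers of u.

P(u) = -4u^2 + 3

L_0(u) = (u - 4)(u - 6) / [8] = (1/8)u^2 - (5/4)u + 3
L_1(u) = (u - 2)(u - 6) / [-4] = -(1/4)u^2 + 2u - 3
L_2(u) = (u - 2)(u - 4) / [8] = (1/8)u^2 - (3/4)u + 1
P(u) = (-13)·L_0 + (-61)·L_1 + (-141)·L_2
  (-13)·L_0(u) = -(13/8)u^2 + (65/4)u - 39
  (-61)·L_1(u) = (61/4)u^2 - 122u + 183
  (-141)·L_2(u) = -(141/8)u^2 + (423/4)u - 141
Adding term by term: -4u^2 + 3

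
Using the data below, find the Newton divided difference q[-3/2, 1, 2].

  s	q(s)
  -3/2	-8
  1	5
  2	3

-72/35

q[-3/2,1] = (5 - (-8)) / (1 - (-3/2)) = 26/5
q[1,2] = (3 - 5) / (2 - 1) = -2
q[-3/2,1,2] = (-2 - 26/5) / (2 - (-3/2)) = -72/35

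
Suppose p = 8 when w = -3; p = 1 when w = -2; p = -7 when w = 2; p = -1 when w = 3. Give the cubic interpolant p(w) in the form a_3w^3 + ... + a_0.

p(w) = (1/10)w^3 + (13/10)w^2 - (12/5)w - 41/5

L_0(w) = (w + 2)(w - 2)(w - 3) / [-30] = -(1/30)w^3 + (1/10)w^2 + (2/15)w - 2/5
L_1(w) = (w + 3)(w - 2)(w - 3) / [20] = (1/20)w^3 - (1/10)w^2 - (9/20)w + 9/10
L_2(w) = (w + 3)(w + 2)(w - 3) / [-20] = -(1/20)w^3 - (1/10)w^2 + (9/20)w + 9/10
L_3(w) = (w + 3)(w + 2)(w - 2) / [30] = (1/30)w^3 + (1/10)w^2 - (2/15)w - 2/5
p(w) = 8·L_0 + 1·L_1 + (-7)·L_2 + (-1)·L_3
  8·L_0(w) = -(4/15)w^3 + (4/5)w^2 + (16/15)w - 16/5
  1·L_1(w) = (1/20)w^3 - (1/10)w^2 - (9/20)w + 9/10
  (-7)·L_2(w) = (7/20)w^3 + (7/10)w^2 - (63/20)w - 63/10
  (-1)·L_3(w) = -(1/30)w^3 - (1/10)w^2 + (2/15)w + 2/5
Adding term by term: (1/10)w^3 + (13/10)w^2 - (12/5)w - 41/5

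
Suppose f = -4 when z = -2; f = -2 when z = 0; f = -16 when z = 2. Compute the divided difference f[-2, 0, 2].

f[-2,0] = (-2 - (-4)) / (0 - (-2)) = 1
f[0,2] = (-16 - (-2)) / (2 - 0) = -7
f[-2,0,2] = (-7 - 1) / (2 - (-2)) = -2

-2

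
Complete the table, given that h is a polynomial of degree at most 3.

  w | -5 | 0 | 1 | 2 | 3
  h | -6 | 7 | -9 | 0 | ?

1658/35

The 4 known values determine h uniquely (degree ≤ 3).
Evaluate each Lagrange basis at w = 3:
L_0(3) = (3)·(2)·(1)/[(-5)·(-6)·(-7)] = -1/35
L_1(3) = (8)·(2)·(1)/[(5)·(-1)·(-2)] = 8/5
L_2(3) = (8)·(3)·(1)/[(6)·(1)·(-1)] = -4
L_3(3) = (8)·(3)·(2)/[(7)·(2)·(1)] = 24/7
Sum: (-6)·(-1/35) + 7·(8/5) + (-9)·(-4) + 0 = 1658/35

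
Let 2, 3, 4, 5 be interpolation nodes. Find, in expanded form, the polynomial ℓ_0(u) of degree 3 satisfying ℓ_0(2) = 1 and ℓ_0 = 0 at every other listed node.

ℓ_0(u) = -(1/6)u^3 + 2u^2 - (47/6)u + 10

ℓ_0(u) = (u - 3)(u - 4)(u - 5) / [(-1)·(-2)·(-3)]
       = (u^3 - 12u^2 + 47u - 60) / (-6)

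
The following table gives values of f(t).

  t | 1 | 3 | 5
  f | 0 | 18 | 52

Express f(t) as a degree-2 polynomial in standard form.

Newton's divided differences:
f[1,3] = (18 - 0) / (3 - 1) = 9
f[3,5] = (52 - 18) / (5 - 3) = 17
f[1,3,5] = (17 - 9) / (5 - 1) = 2
f(t) = 9·(t - 1) + 2·(t - 1)(t - 3)
Expanding: f(t) = 2t^2 + t - 3

f(t) = 2t^2 + t - 3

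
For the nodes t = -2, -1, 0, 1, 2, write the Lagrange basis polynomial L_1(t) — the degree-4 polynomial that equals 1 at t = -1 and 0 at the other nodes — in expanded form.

L_1(t) = -(1/6)t^4 + (1/6)t^3 + (2/3)t^2 - (2/3)t

L_1(t) = (t + 2)t(t - 1)(t - 2) / [(1)·(-1)·(-2)·(-3)]
       = (t^4 - t^3 - 4t^2 + 4t) / (-6)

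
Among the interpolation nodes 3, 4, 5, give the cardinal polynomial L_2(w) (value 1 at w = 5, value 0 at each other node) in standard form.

L_2(w) = (1/2)w^2 - (7/2)w + 6

L_2(w) = (w - 3)(w - 4) / [(2)·(1)]
       = (w^2 - 7w + 12) / (2)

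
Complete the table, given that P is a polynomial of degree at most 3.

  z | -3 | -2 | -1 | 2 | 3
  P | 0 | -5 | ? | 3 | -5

The 4 known values determine P uniquely (degree ≤ 3).
Evaluate each Lagrange basis at z = -1:
L_0(-1) = (1)·(-3)·(-4)/[(-1)·(-5)·(-6)] = -2/5
L_1(-1) = (2)·(-3)·(-4)/[(1)·(-4)·(-5)] = 6/5
L_2(-1) = (2)·(1)·(-4)/[(5)·(4)·(-1)] = 2/5
L_3(-1) = (2)·(1)·(-3)/[(6)·(5)·(1)] = -1/5
Sum: 0 + (-5)·(6/5) + 3·(2/5) + (-5)·(-1/5) = -19/5

-19/5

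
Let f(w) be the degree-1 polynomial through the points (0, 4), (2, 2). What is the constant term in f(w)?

4

Build the Lagrange basis polynomials:
L_0(w) = (w - 2) / [-2] = -(1/2)w + 1
L_1(w) = w / [2] = (1/2)w
f(w) = 4·L_0 + 2·L_1
Only the constant term is needed; take it from each L_i and combine:
4·(1) + 2·(0) = 4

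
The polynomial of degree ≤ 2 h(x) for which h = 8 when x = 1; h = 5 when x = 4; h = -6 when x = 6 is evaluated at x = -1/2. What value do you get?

137/40

Evaluate each Lagrange basis at x = -1/2:
L_0(-1/2) = (-9/2)·(-13/2)/[(-3)·(-5)] = 39/20
L_1(-1/2) = (-3/2)·(-13/2)/[(3)·(-2)] = -13/8
L_2(-1/2) = (-3/2)·(-9/2)/[(5)·(2)] = 27/40
Sum: 8·(39/20) + 5·(-13/8) + (-6)·(27/40) = 137/40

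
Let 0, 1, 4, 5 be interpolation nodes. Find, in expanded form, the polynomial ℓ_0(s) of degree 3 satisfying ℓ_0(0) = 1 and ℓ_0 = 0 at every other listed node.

ℓ_0(s) = (s - 1)(s - 4)(s - 5) / [(-1)·(-4)·(-5)]
       = (s^3 - 10s^2 + 29s - 20) / (-20)

ℓ_0(s) = -(1/20)s^3 + (1/2)s^2 - (29/20)s + 1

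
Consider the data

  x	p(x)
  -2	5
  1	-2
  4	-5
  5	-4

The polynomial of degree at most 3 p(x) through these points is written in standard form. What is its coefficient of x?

-148/63

L_0(x) = (x - 1)(x - 4)(x - 5) / [-126] = -(1/126)x^3 + (5/63)x^2 - (29/126)x + 10/63
L_1(x) = (x + 2)(x - 4)(x - 5) / [36] = (1/36)x^3 - (7/36)x^2 + (1/18)x + 10/9
L_2(x) = (x + 2)(x - 1)(x - 5) / [-18] = -(1/18)x^3 + (2/9)x^2 + (7/18)x - 5/9
L_3(x) = (x + 2)(x - 1)(x - 4) / [28] = (1/28)x^3 - (3/28)x^2 - (3/14)x + 2/7
p(x) = 5·L_0 + (-2)·L_1 + (-5)·L_2 + (-4)·L_3
Only the coefficient of x is needed; take it from each L_i and combine:
5·(-29/126) + (-2)·(1/18) + (-5)·(7/18) + (-4)·(-3/14) = -148/63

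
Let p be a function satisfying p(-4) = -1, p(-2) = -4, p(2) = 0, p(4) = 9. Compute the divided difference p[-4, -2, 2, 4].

1/48

p[-4,-2] = (-4 - (-1)) / (-2 - (-4)) = -3/2
p[-2,2] = (0 - (-4)) / (2 - (-2)) = 1
p[2,4] = (9 - 0) / (4 - 2) = 9/2
p[-4,-2,2] = (1 - (-3/2)) / (2 - (-4)) = 5/12
p[-2,2,4] = (9/2 - 1) / (4 - (-2)) = 7/12
p[-4,-2,2,4] = (7/12 - 5/12) / (4 - (-4)) = 1/48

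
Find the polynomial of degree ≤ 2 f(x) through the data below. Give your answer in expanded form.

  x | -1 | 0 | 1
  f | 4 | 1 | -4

f(x) = -x^2 - 4x + 1

L_0(x) = x(x - 1) / [2] = (1/2)x^2 - (1/2)x
L_1(x) = (x + 1)(x - 1) / [-1] = -x^2 + 1
L_2(x) = (x + 1)x / [2] = (1/2)x^2 + (1/2)x
f(x) = 4·L_0 + 1·L_1 + (-4)·L_2
  4·L_0(x) = 2x^2 - 2x
  1·L_1(x) = -x^2 + 1
  (-4)·L_2(x) = -2x^2 - 2x
Adding term by term: -x^2 - 4x + 1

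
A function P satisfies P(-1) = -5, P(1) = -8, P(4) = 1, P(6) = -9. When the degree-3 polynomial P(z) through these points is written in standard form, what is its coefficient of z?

L_0(z) = (z - 1)(z - 4)(z - 6) / [-70] = -(1/70)z^3 + (11/70)z^2 - (17/35)z + 12/35
L_1(z) = (z + 1)(z - 4)(z - 6) / [30] = (1/30)z^3 - (3/10)z^2 + (7/15)z + 4/5
L_2(z) = (z + 1)(z - 1)(z - 6) / [-30] = -(1/30)z^3 + (1/5)z^2 + (1/30)z - 1/5
L_3(z) = (z + 1)(z - 1)(z - 4) / [70] = (1/70)z^3 - (2/35)z^2 - (1/70)z + 2/35
P(z) = (-5)·L_0 + (-8)·L_1 + 1·L_2 + (-9)·L_3
Only the coefficient of z is needed; take it from each L_i and combine:
(-5)·(-17/35) + (-8)·(7/15) + 1·(1/30) + (-9)·(-1/70) = -8/7

-8/7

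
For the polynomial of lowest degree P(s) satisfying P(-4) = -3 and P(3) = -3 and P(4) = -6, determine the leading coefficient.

The leading coefficient equals the top divided difference P[-4,3,4].
P[-4,3] = (-3 - (-3)) / (3 - (-4)) = 0
P[3,4] = (-6 - (-3)) / (4 - 3) = -3
P[-4,3,4] = (-3 - 0) / (4 - (-4)) = -3/8

-3/8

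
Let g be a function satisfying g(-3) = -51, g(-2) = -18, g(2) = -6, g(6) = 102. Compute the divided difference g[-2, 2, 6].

3

g[-2,2] = (-6 - (-18)) / (2 - (-2)) = 3
g[2,6] = (102 - (-6)) / (6 - 2) = 27
g[-2,2,6] = (27 - 3) / (6 - (-2)) = 3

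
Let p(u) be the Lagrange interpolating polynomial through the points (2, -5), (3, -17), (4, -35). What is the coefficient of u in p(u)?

Build the Lagrange basis polynomials:
L_0(u) = (u - 3)(u - 4) / [2] = (1/2)u^2 - (7/2)u + 6
L_1(u) = (u - 2)(u - 4) / [-1] = -u^2 + 6u - 8
L_2(u) = (u - 2)(u - 3) / [2] = (1/2)u^2 - (5/2)u + 3
p(u) = (-5)·L_0 + (-17)·L_1 + (-35)·L_2
Only the coefficient of u is needed; take it from each L_i and combine:
(-5)·(-7/2) + (-17)·(6) + (-35)·(-5/2) = 3

3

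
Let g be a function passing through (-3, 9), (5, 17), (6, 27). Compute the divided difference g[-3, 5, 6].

1

g[-3,5] = (17 - 9) / (5 - (-3)) = 1
g[5,6] = (27 - 17) / (6 - 5) = 10
g[-3,5,6] = (10 - 1) / (6 - (-3)) = 1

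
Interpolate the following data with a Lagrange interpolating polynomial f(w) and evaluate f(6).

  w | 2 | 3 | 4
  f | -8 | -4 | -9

Evaluate each Lagrange basis at w = 6:
L_0(6) = (3)·(2)/[(-1)·(-2)] = 3
L_1(6) = (4)·(2)/[(1)·(-1)] = -8
L_2(6) = (4)·(3)/[(2)·(1)] = 6
Sum: (-8)·(3) + (-4)·(-8) + (-9)·(6) = -46

-46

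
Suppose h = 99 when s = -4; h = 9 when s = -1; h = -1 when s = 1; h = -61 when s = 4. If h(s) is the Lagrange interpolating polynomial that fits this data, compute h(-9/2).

L_0(-9/2) = (-7/2)·(-11/2)·(-17/2)/[(-3)·(-5)·(-8)] = 1309/960
L_1(-9/2) = (-1/2)·(-11/2)·(-17/2)/[(3)·(-2)·(-5)] = -187/240
L_2(-9/2) = (-1/2)·(-7/2)·(-17/2)/[(5)·(2)·(-3)] = 119/240
L_3(-9/2) = (-1/2)·(-7/2)·(-11/2)/[(8)·(5)·(3)] = -77/960
Sum: 99·(1309/960) + 9·(-187/240) + (-1)·(119/240) + (-61)·(-77/960) = 1059/8

1059/8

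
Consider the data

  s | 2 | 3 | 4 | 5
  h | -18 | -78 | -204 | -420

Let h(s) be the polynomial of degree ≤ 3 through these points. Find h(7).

L_0(7) = (4)·(3)·(2)/[(-1)·(-2)·(-3)] = -4
L_1(7) = (5)·(3)·(2)/[(1)·(-1)·(-2)] = 15
L_2(7) = (5)·(4)·(2)/[(2)·(1)·(-1)] = -20
L_3(7) = (5)·(4)·(3)/[(3)·(2)·(1)] = 10
Sum: (-18)·(-4) + (-78)·(15) + (-204)·(-20) + (-420)·(10) = -1218

-1218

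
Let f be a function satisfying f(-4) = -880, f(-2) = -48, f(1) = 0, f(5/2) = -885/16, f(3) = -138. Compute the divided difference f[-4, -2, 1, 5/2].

21/2

f[-4,-2] = (-48 - (-880)) / (-2 - (-4)) = 416
f[-2,1] = (0 - (-48)) / (1 - (-2)) = 16
f[1,5/2] = (-885/16 - 0) / (5/2 - 1) = -295/8
f[-4,-2,1] = (16 - 416) / (1 - (-4)) = -80
f[-2,1,5/2] = (-295/8 - 16) / (5/2 - (-2)) = -47/4
f[-4,-2,1,5/2] = (-47/4 - (-80)) / (5/2 - (-4)) = 21/2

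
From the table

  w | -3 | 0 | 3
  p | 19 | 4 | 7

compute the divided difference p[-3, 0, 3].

1

p[-3,0] = (4 - 19) / (0 - (-3)) = -5
p[0,3] = (7 - 4) / (3 - 0) = 1
p[-3,0,3] = (1 - (-5)) / (3 - (-3)) = 1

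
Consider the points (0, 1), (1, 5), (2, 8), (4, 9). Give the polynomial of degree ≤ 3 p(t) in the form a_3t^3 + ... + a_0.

p(t) = -(1/12)t^3 - (1/4)t^2 + (13/3)t + 1

Newton's divided differences:
p[0,1] = (5 - 1) / (1 - 0) = 4
p[1,2] = (8 - 5) / (2 - 1) = 3
p[2,4] = (9 - 8) / (4 - 2) = 1/2
p[0,1,2] = (3 - 4) / (2 - 0) = -1/2
p[1,2,4] = (1/2 - 3) / (4 - 1) = -5/6
p[0,1,2,4] = (-5/6 - (-1/2)) / (4 - 0) = -1/12
p(t) = 1 + 4·t + (-1/2)·t(t - 1) + (-1/12)·t(t - 1)(t - 2)
Expanding: p(t) = -(1/12)t^3 - (1/4)t^2 + (13/3)t + 1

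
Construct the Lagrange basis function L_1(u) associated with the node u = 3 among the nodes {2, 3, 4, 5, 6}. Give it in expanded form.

L_1(u) = -(1/6)u^4 + (17/6)u^3 - (52/3)u^2 + (134/3)u - 40

L_1(u) = (u - 2)(u - 4)(u - 5)(u - 6) / [(1)·(-1)·(-2)·(-3)]
       = (u^4 - 17u^3 + 104u^2 - 268u + 240) / (-6)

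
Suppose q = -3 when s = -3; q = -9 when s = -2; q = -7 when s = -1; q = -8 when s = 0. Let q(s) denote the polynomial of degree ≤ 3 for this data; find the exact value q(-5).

77

Using Newton's divided-difference form:
q[-3,-2] = (-9 - (-3)) / (-2 - (-3)) = -6
q[-2,-1] = (-7 - (-9)) / (-1 - (-2)) = 2
q[-1,0] = (-8 - (-7)) / (0 - (-1)) = -1
q[-3,-2,-1] = (2 - (-6)) / (-1 - (-3)) = 4
q[-2,-1,0] = (-1 - 2) / (0 - (-2)) = -3/2
q[-3,-2,-1,0] = (-3/2 - 4) / (0 - (-3)) = -11/6
q(-5) = -3 + (-6)·(-2) + 4·(-2)·(-3) + (-11/6)·(-2)·(-3)·(-4) = 77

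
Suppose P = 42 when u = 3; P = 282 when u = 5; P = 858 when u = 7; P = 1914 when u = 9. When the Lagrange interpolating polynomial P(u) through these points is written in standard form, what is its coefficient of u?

-3

Build the Lagrange basis polynomials:
L_0(u) = (u - 5)(u - 7)(u - 9) / [-48] = -(1/48)u^3 + (7/16)u^2 - (143/48)u + 105/16
L_1(u) = (u - 3)(u - 7)(u - 9) / [16] = (1/16)u^3 - (19/16)u^2 + (111/16)u - 189/16
L_2(u) = (u - 3)(u - 5)(u - 9) / [-16] = -(1/16)u^3 + (17/16)u^2 - (87/16)u + 135/16
L_3(u) = (u - 3)(u - 5)(u - 7) / [48] = (1/48)u^3 - (5/16)u^2 + (71/48)u - 35/16
P(u) = 42·L_0 + 282·L_1 + 858·L_2 + 1914·L_3
Only the coefficient of u is needed; take it from each L_i and combine:
42·(-143/48) + 282·(111/16) + 858·(-87/16) + 1914·(71/48) = -3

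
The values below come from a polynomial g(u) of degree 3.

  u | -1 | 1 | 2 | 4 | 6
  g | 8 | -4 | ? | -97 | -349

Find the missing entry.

The 4 known values determine g uniquely (degree ≤ 3).
L_0(2) = (1)·(-2)·(-4)/[(-2)·(-5)·(-7)] = -4/35
L_1(2) = (3)·(-2)·(-4)/[(2)·(-3)·(-5)] = 4/5
L_2(2) = (3)·(1)·(-4)/[(5)·(3)·(-2)] = 2/5
L_3(2) = (3)·(1)·(-2)/[(7)·(5)·(2)] = -3/35
Sum: 8·(-4/35) + (-4)·(4/5) + (-97)·(2/5) + (-349)·(-3/35) = -13

-13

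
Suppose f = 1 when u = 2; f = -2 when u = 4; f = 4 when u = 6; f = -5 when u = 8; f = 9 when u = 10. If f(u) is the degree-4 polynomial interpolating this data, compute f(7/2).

Evaluate each Lagrange basis at u = 7/2:
L_0(7/2) = (-1/2)·(-5/2)·(-9/2)·(-13/2)/[(-2)·(-4)·(-6)·(-8)] = 195/2048
L_1(7/2) = (3/2)·(-5/2)·(-9/2)·(-13/2)/[(2)·(-2)·(-4)·(-6)] = 585/512
L_2(7/2) = (3/2)·(-1/2)·(-9/2)·(-13/2)/[(4)·(2)·(-2)·(-4)] = -351/1024
L_3(7/2) = (3/2)·(-1/2)·(-5/2)·(-13/2)/[(6)·(4)·(2)·(-2)] = 65/512
L_4(7/2) = (3/2)·(-1/2)·(-5/2)·(-9/2)/[(8)·(6)·(4)·(2)] = -45/2048
Sum: 1·(195/2048) + (-2)·(585/512) + 4·(-351/1024) + (-5)·(65/512) + 9·(-45/2048) = -4499/1024

-4499/1024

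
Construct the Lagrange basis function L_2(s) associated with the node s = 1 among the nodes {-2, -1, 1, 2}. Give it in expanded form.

L_2(s) = (s + 2)(s + 1)(s - 2) / [(3)·(2)·(-1)]
       = (s^3 + s^2 - 4s - 4) / (-6)

L_2(s) = -(1/6)s^3 - (1/6)s^2 + (2/3)s + 2/3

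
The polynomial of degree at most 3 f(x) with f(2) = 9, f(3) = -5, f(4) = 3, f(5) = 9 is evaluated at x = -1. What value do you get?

Evaluate each Lagrange basis at x = -1:
L_0(-1) = (-4)·(-5)·(-6)/[(-1)·(-2)·(-3)] = 20
L_1(-1) = (-3)·(-5)·(-6)/[(1)·(-1)·(-2)] = -45
L_2(-1) = (-3)·(-4)·(-6)/[(2)·(1)·(-1)] = 36
L_3(-1) = (-3)·(-4)·(-5)/[(3)·(2)·(1)] = -10
Sum: 9·(20) + (-5)·(-45) + 3·(36) + 9·(-10) = 423

423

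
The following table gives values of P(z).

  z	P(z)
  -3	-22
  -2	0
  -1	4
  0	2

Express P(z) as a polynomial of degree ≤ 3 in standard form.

Build the Lagrange basis polynomials:
L_0(z) = (z + 2)(z + 1)z / [-6] = -(1/6)z^3 - (1/2)z^2 - (1/3)z
L_1(z) = (z + 3)(z + 1)z / [2] = (1/2)z^3 + 2z^2 + (3/2)z
L_2(z) = (z + 3)(z + 2)z / [-2] = -(1/2)z^3 - (5/2)z^2 - 3z
L_3(z) = (z + 3)(z + 2)(z + 1) / [6] = (1/6)z^3 + z^2 + (11/6)z + 1
P(z) = (-22)·L_0 + 0·L_1 + 4·L_2 + 2·L_3
  (-22)·L_0(z) = (11/3)z^3 + 11z^2 + (22/3)z
  0·L_1(z) = 0
  4·L_2(z) = -2z^3 - 10z^2 - 12z
  2·L_3(z) = (1/3)z^3 + 2z^2 + (11/3)z + 2
Adding term by term: 2z^3 + 3z^2 - z + 2

P(z) = 2z^3 + 3z^2 - z + 2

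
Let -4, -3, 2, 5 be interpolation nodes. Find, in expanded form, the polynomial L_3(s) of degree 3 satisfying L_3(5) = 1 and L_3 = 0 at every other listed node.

L_3(s) = (s + 4)(s + 3)(s - 2) / [(9)·(8)·(3)]
       = (s^3 + 5s^2 - 2s - 24) / (216)

L_3(s) = (1/216)s^3 + (5/216)s^2 - (1/108)s - 1/9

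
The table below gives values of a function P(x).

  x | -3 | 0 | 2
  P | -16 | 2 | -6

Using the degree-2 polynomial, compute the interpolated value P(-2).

Using Newton's divided-difference form:
P[-3,0] = (2 - (-16)) / (0 - (-3)) = 6
P[0,2] = (-6 - 2) / (2 - 0) = -4
P[-3,0,2] = (-4 - 6) / (2 - (-3)) = -2
P(-2) = -16 + 6·(1) + (-2)·(1)·(-2) = -6

-6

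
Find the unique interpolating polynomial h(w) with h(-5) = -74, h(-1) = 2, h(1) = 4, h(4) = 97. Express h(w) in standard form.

h(w) = w^3 + 2w^2 + 1

Build the Lagrange basis polynomials:
L_0(w) = (w + 1)(w - 1)(w - 4) / [-216] = -(1/216)w^3 + (1/54)w^2 + (1/216)w - 1/54
L_1(w) = (w + 5)(w - 1)(w - 4) / [40] = (1/40)w^3 - (21/40)w + 1/2
L_2(w) = (w + 5)(w + 1)(w - 4) / [-36] = -(1/36)w^3 - (1/18)w^2 + (19/36)w + 5/9
L_3(w) = (w + 5)(w + 1)(w - 1) / [135] = (1/135)w^3 + (1/27)w^2 - (1/135)w - 1/27
h(w) = (-74)·L_0 + 2·L_1 + 4·L_2 + 97·L_3
  (-74)·L_0(w) = (37/108)w^3 - (37/27)w^2 - (37/108)w + 37/27
  2·L_1(w) = (1/20)w^3 - (21/20)w + 1
  4·L_2(w) = -(1/9)w^3 - (2/9)w^2 + (19/9)w + 20/9
  97·L_3(w) = (97/135)w^3 + (97/27)w^2 - (97/135)w - 97/27
Adding term by term: w^3 + 2w^2 + 1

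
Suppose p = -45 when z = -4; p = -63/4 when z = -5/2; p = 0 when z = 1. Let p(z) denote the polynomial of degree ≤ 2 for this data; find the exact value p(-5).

L_0(-5) = (-5/2)·(-6)/[(-3/2)·(-5)] = 2
L_1(-5) = (-1)·(-6)/[(3/2)·(-7/2)] = -8/7
L_2(-5) = (-1)·(-5/2)/[(5)·(7/2)] = 1/7
Sum: (-45)·(2) + (-63/4)·(-8/7) + 0 = -72

-72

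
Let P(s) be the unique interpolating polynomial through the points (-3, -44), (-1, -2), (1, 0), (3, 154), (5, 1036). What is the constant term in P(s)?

1

Build the Lagrange basis polynomials:
L_0(s) = (s + 1)(s - 1)(s - 3)(s - 5) / [384] = (1/384)s^4 - (1/48)s^3 + (7/192)s^2 + (1/48)s - 5/128
L_1(s) = (s + 3)(s - 1)(s - 3)(s - 5) / [-96] = -(1/96)s^4 + (1/16)s^3 + (1/24)s^2 - (9/16)s + 15/32
L_2(s) = (s + 3)(s + 1)(s - 3)(s - 5) / [64] = (1/64)s^4 - (1/16)s^3 - (7/32)s^2 + (9/16)s + 45/64
L_3(s) = (s + 3)(s + 1)(s - 1)(s - 5) / [-96] = -(1/96)s^4 + (1/48)s^3 + (1/6)s^2 - (1/48)s - 5/32
L_4(s) = (s + 3)(s + 1)(s - 1)(s - 3) / [384] = (1/384)s^4 - (5/192)s^2 + 3/128
P(s) = (-44)·L_0 + (-2)·L_1 + 0·L_2 + 154·L_3 + 1036·L_4
Only the constant term is needed; take it from each L_i and combine:
(-44)·(-5/128) + (-2)·(15/32) + 0·(45/64) + 154·(-5/32) + 1036·(3/128) = 1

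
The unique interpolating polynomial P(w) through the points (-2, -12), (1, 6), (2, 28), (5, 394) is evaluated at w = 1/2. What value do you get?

29/8

Using Newton's divided-difference form:
P[-2,1] = (6 - (-12)) / (1 - (-2)) = 6
P[1,2] = (28 - 6) / (2 - 1) = 22
P[2,5] = (394 - 28) / (5 - 2) = 122
P[-2,1,2] = (22 - 6) / (2 - (-2)) = 4
P[1,2,5] = (122 - 22) / (5 - 1) = 25
P[-2,1,2,5] = (25 - 4) / (5 - (-2)) = 3
P(1/2) = -12 + 6·(5/2) + 4·(5/2)·(-1/2) + 3·(5/2)·(-1/2)·(-3/2) = 29/8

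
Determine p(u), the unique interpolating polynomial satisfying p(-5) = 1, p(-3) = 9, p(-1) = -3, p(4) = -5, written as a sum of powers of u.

p(u) = (11/30)u^3 + (4/5)u^2 - (227/30)u - 11

Newton's divided differences:
p[-5,-3] = (9 - 1) / (-3 - (-5)) = 4
p[-3,-1] = (-3 - 9) / (-1 - (-3)) = -6
p[-1,4] = (-5 - (-3)) / (4 - (-1)) = -2/5
p[-5,-3,-1] = (-6 - 4) / (-1 - (-5)) = -5/2
p[-3,-1,4] = (-2/5 - (-6)) / (4 - (-3)) = 4/5
p[-5,-3,-1,4] = (4/5 - (-5/2)) / (4 - (-5)) = 11/30
p(u) = 1 + 4·(u + 5) + (-5/2)·(u + 5)(u + 3) + (11/30)·(u + 5)(u + 3)(u + 1)
Expanding: p(u) = (11/30)u^3 + (4/5)u^2 - (227/30)u - 11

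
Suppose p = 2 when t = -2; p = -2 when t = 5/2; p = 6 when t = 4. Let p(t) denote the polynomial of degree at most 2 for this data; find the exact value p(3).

L_0(3) = (1/2)·(-1)/[(-9/2)·(-6)] = -1/54
L_1(3) = (5)·(-1)/[(9/2)·(-3/2)] = 20/27
L_2(3) = (5)·(1/2)/[(6)·(3/2)] = 5/18
Sum: 2·(-1/54) + (-2)·(20/27) + 6·(5/18) = 4/27

4/27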